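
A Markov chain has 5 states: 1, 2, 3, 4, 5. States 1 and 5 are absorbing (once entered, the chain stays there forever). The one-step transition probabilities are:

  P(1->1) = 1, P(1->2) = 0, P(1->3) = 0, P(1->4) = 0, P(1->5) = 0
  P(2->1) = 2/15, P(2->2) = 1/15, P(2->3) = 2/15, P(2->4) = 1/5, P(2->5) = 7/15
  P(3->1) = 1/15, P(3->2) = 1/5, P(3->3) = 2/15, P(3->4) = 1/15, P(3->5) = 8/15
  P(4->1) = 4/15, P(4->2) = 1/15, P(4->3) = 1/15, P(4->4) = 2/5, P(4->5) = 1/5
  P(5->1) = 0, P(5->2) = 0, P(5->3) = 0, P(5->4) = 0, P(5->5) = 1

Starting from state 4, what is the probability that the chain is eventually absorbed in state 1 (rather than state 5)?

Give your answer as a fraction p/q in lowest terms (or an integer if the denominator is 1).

Let a_i = P(absorbed in 1 | start in state i).
Boundary conditions: a_1 = 1, a_5 = 0.
For each transient state i, a_i = sum_j P(i->j) * a_j:
  a_2 = 2/15*a_1 + 1/15*a_2 + 2/15*a_3 + 1/5*a_4 + 7/15*a_5
  a_3 = 1/15*a_1 + 1/5*a_2 + 2/15*a_3 + 1/15*a_4 + 8/15*a_5
  a_4 = 4/15*a_1 + 1/15*a_2 + 1/15*a_3 + 2/5*a_4 + 1/5*a_5

Substituting a_1 = 1 and a_5 = 0, rearrange to (I - Q) a = r where r[i] = P(i -> 1):
  [14/15, -2/15, -1/5] . (a_2, a_3, a_4) = 2/15
  [-1/5, 13/15, -1/15] . (a_2, a_3, a_4) = 1/15
  [-1/15, -1/15, 3/5] . (a_2, a_3, a_4) = 4/15

Solving yields:
  a_2 = 417/1520
  a_3 = 271/1520
  a_4 = 47/95

Starting state is 4, so the absorption probability is a_4 = 47/95.

Answer: 47/95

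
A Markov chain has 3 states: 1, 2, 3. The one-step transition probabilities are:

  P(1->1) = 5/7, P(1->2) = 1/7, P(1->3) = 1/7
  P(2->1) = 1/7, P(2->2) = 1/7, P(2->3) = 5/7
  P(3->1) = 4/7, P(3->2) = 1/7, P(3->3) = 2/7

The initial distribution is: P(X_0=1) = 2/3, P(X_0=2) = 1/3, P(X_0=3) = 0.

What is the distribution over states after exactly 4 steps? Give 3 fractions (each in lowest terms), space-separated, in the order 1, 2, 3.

Answer: 4286/7203 1/7 1888/7203

Derivation:
Propagating the distribution step by step (d_{t+1} = d_t * P):
d_0 = (1=2/3, 2=1/3, 3=0)
  d_1[1] = 2/3*5/7 + 1/3*1/7 + 0*4/7 = 11/21
  d_1[2] = 2/3*1/7 + 1/3*1/7 + 0*1/7 = 1/7
  d_1[3] = 2/3*1/7 + 1/3*5/7 + 0*2/7 = 1/3
d_1 = (1=11/21, 2=1/7, 3=1/3)
  d_2[1] = 11/21*5/7 + 1/7*1/7 + 1/3*4/7 = 86/147
  d_2[2] = 11/21*1/7 + 1/7*1/7 + 1/3*1/7 = 1/7
  d_2[3] = 11/21*1/7 + 1/7*5/7 + 1/3*2/7 = 40/147
d_2 = (1=86/147, 2=1/7, 3=40/147)
  d_3[1] = 86/147*5/7 + 1/7*1/7 + 40/147*4/7 = 611/1029
  d_3[2] = 86/147*1/7 + 1/7*1/7 + 40/147*1/7 = 1/7
  d_3[3] = 86/147*1/7 + 1/7*5/7 + 40/147*2/7 = 271/1029
d_3 = (1=611/1029, 2=1/7, 3=271/1029)
  d_4[1] = 611/1029*5/7 + 1/7*1/7 + 271/1029*4/7 = 4286/7203
  d_4[2] = 611/1029*1/7 + 1/7*1/7 + 271/1029*1/7 = 1/7
  d_4[3] = 611/1029*1/7 + 1/7*5/7 + 271/1029*2/7 = 1888/7203
d_4 = (1=4286/7203, 2=1/7, 3=1888/7203)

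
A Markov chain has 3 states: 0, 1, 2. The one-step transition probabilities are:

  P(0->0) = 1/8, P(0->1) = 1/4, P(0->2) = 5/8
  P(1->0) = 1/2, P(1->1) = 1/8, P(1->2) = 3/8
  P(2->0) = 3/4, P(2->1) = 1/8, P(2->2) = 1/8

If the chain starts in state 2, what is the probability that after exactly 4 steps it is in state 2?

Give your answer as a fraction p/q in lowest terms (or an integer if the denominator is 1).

Computing P^4 by repeated multiplication:
P^1 =
  0: [1/8, 1/4, 5/8]
  1: [1/2, 1/8, 3/8]
  2: [3/4, 1/8, 1/8]
P^2 =
  0: [39/64, 9/64, 1/4]
  1: [13/32, 3/16, 13/32]
  2: [1/4, 7/32, 17/32]
P^3 =
  0: [171/512, 103/512, 119/256]
  1: [115/256, 45/256, 3/8]
  2: [69/128, 5/32, 39/128]
P^4 =
  0: [2011/4096, 683/4096, 701/2048]
  1: [871/2048, 371/2048, 403/1024]
  2: [383/1024, 197/1024, 111/256]

(P^4)[2 -> 2] = 111/256

Answer: 111/256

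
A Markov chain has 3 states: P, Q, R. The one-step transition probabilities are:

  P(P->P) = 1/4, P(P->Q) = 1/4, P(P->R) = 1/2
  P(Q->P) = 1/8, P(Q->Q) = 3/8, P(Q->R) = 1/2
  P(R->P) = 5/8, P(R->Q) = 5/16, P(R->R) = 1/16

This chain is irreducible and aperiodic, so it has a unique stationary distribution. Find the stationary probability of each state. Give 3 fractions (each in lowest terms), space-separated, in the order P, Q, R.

The stationary distribution satisfies pi = pi * P, i.e.:
  pi_P = 1/4*pi_P + 1/8*pi_Q + 5/8*pi_R
  pi_Q = 1/4*pi_P + 3/8*pi_Q + 5/16*pi_R
  pi_R = 1/2*pi_P + 1/2*pi_Q + 1/16*pi_R
with normalization: pi_P + pi_Q + pi_R = 1.

Using the first 2 balance equations plus normalization, the linear system A*pi = b is:
  [-3/4, 1/8, 5/8] . pi = 0
  [1/4, -5/8, 5/16] . pi = 0
  [1, 1, 1] . pi = 1

Solving yields:
  pi_P = 55/161
  pi_Q = 50/161
  pi_R = 8/23

Verification (pi * P):
  55/161*1/4 + 50/161*1/8 + 8/23*5/8 = 55/161 = pi_P  (ok)
  55/161*1/4 + 50/161*3/8 + 8/23*5/16 = 50/161 = pi_Q  (ok)
  55/161*1/2 + 50/161*1/2 + 8/23*1/16 = 8/23 = pi_R  (ok)

Answer: 55/161 50/161 8/23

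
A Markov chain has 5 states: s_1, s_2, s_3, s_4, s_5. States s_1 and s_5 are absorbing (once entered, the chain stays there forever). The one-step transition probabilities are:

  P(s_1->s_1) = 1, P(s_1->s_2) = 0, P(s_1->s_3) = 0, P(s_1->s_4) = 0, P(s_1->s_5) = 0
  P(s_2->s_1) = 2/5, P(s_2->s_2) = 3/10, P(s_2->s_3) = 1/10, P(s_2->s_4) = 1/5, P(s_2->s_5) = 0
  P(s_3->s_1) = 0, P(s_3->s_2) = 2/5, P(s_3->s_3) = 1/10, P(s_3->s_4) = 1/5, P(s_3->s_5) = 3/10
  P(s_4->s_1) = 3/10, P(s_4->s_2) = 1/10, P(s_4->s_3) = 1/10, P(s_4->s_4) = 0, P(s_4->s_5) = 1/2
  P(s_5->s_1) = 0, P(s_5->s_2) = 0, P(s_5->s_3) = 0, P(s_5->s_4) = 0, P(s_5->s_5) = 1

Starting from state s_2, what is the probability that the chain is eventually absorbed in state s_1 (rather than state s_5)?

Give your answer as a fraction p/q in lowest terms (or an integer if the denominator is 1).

Let a_i = P(absorbed in s_1 | start in state i).
Boundary conditions: a_s_1 = 1, a_s_5 = 0.
For each transient state i, a_i = sum_j P(i->j) * a_j:
  a_s_2 = 2/5*a_s_1 + 3/10*a_s_2 + 1/10*a_s_3 + 1/5*a_s_4 + 0*a_s_5
  a_s_3 = 0*a_s_1 + 2/5*a_s_2 + 1/10*a_s_3 + 1/5*a_s_4 + 3/10*a_s_5
  a_s_4 = 3/10*a_s_1 + 1/10*a_s_2 + 1/10*a_s_3 + 0*a_s_4 + 1/2*a_s_5

Substituting a_s_1 = 1 and a_s_5 = 0, rearrange to (I - Q) a = r where r[i] = P(i -> s_1):
  [7/10, -1/10, -1/5] . (a_s_2, a_s_3, a_s_4) = 2/5
  [-2/5, 9/10, -1/5] . (a_s_2, a_s_3, a_s_4) = 0
  [-1/10, -1/10, 1] . (a_s_2, a_s_3, a_s_4) = 3/10

Solving yields:
  a_s_2 = 103/137
  a_s_3 = 117/274
  a_s_4 = 229/548

Starting state is s_2, so the absorption probability is a_s_2 = 103/137.

Answer: 103/137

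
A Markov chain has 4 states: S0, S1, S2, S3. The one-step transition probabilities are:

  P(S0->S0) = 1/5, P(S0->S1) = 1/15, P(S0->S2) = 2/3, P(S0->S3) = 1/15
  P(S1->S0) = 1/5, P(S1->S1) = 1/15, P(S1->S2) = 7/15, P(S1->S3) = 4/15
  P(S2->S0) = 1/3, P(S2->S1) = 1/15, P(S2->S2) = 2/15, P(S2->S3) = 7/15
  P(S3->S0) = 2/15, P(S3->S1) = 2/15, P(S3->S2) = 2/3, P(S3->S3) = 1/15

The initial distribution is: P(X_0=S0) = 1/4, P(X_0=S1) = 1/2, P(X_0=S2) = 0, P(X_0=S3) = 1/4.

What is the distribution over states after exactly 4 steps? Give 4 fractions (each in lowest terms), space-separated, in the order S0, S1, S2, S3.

Propagating the distribution step by step (d_{t+1} = d_t * P):
d_0 = (S0=1/4, S1=1/2, S2=0, S3=1/4)
  d_1[S0] = 1/4*1/5 + 1/2*1/5 + 0*1/3 + 1/4*2/15 = 11/60
  d_1[S1] = 1/4*1/15 + 1/2*1/15 + 0*1/15 + 1/4*2/15 = 1/12
  d_1[S2] = 1/4*2/3 + 1/2*7/15 + 0*2/15 + 1/4*2/3 = 17/30
  d_1[S3] = 1/4*1/15 + 1/2*4/15 + 0*7/15 + 1/4*1/15 = 1/6
d_1 = (S0=11/60, S1=1/12, S2=17/30, S3=1/6)
  d_2[S0] = 11/60*1/5 + 1/12*1/5 + 17/30*1/3 + 1/6*2/15 = 119/450
  d_2[S1] = 11/60*1/15 + 1/12*1/15 + 17/30*1/15 + 1/6*2/15 = 7/90
  d_2[S2] = 11/60*2/3 + 1/12*7/15 + 17/30*2/15 + 1/6*2/3 = 313/900
  d_2[S3] = 11/60*1/15 + 1/12*4/15 + 17/30*7/15 + 1/6*1/15 = 31/100
d_2 = (S0=119/450, S1=7/90, S2=313/900, S3=31/100)
  d_3[S0] = 119/450*1/5 + 7/90*1/5 + 313/900*1/3 + 31/100*2/15 = 3047/13500
  d_3[S1] = 119/450*1/15 + 7/90*1/15 + 313/900*1/15 + 31/100*2/15 = 131/1500
  d_3[S2] = 119/450*2/3 + 7/90*7/15 + 313/900*2/15 + 31/100*2/3 = 3143/6750
  d_3[S3] = 119/450*1/15 + 7/90*4/15 + 313/900*7/15 + 31/100*1/15 = 83/375
d_3 = (S0=3047/13500, S1=131/1500, S2=3143/6750, S3=83/375)
  d_4[S0] = 3047/13500*1/5 + 131/1500*1/5 + 3143/6750*1/3 + 83/375*2/15 = 12521/50625
  d_4[S1] = 3047/13500*1/15 + 131/1500*1/15 + 3143/6750*1/15 + 83/375*2/15 = 458/5625
  d_4[S2] = 3047/13500*2/3 + 131/1500*7/15 + 3143/6750*2/15 + 83/375*2/3 = 3247/8100
  d_4[S3] = 3047/13500*1/15 + 131/1500*4/15 + 3143/6750*7/15 + 83/375*1/15 = 18251/67500
d_4 = (S0=12521/50625, S1=458/5625, S2=3247/8100, S3=18251/67500)

Answer: 12521/50625 458/5625 3247/8100 18251/67500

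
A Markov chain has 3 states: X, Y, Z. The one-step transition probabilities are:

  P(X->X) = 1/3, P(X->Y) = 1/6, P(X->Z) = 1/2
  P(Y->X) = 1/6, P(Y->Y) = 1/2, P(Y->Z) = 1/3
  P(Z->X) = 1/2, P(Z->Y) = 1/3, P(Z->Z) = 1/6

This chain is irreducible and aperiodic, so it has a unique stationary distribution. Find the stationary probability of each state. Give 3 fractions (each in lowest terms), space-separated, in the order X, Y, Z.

The stationary distribution satisfies pi = pi * P, i.e.:
  pi_X = 1/3*pi_X + 1/6*pi_Y + 1/2*pi_Z
  pi_Y = 1/6*pi_X + 1/2*pi_Y + 1/3*pi_Z
  pi_Z = 1/2*pi_X + 1/3*pi_Y + 1/6*pi_Z
with normalization: pi_X + pi_Y + pi_Z = 1.

Using the first 2 balance equations plus normalization, the linear system A*pi = b is:
  [-2/3, 1/6, 1/2] . pi = 0
  [1/6, -1/2, 1/3] . pi = 0
  [1, 1, 1] . pi = 1

Solving yields:
  pi_X = 1/3
  pi_Y = 1/3
  pi_Z = 1/3

Verification (pi * P):
  1/3*1/3 + 1/3*1/6 + 1/3*1/2 = 1/3 = pi_X  (ok)
  1/3*1/6 + 1/3*1/2 + 1/3*1/3 = 1/3 = pi_Y  (ok)
  1/3*1/2 + 1/3*1/3 + 1/3*1/6 = 1/3 = pi_Z  (ok)

Answer: 1/3 1/3 1/3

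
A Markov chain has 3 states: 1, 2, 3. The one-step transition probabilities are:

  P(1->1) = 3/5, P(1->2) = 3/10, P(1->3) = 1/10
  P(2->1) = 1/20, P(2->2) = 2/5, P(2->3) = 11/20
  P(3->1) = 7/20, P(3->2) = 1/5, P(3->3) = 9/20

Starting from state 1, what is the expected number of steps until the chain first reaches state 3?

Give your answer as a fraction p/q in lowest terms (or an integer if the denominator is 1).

Answer: 4

Derivation:
Let h_i = expected steps to first reach 3 from state i.
Boundary: h_3 = 0.
First-step equations for the other states:
  h_1 = 1 + 3/5*h_1 + 3/10*h_2 + 1/10*h_3
  h_2 = 1 + 1/20*h_1 + 2/5*h_2 + 11/20*h_3

Substituting h_3 = 0 and rearranging gives the linear system (I - Q) h = 1:
  [2/5, -3/10] . (h_1, h_2) = 1
  [-1/20, 3/5] . (h_1, h_2) = 1

Solving yields:
  h_1 = 4
  h_2 = 2

Starting state is 1, so the expected hitting time is h_1 = 4.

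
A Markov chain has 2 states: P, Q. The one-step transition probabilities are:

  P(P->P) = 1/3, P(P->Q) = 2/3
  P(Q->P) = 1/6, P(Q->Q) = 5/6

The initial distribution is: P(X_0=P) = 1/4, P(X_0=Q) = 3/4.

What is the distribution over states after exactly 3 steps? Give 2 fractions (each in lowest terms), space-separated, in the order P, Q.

Propagating the distribution step by step (d_{t+1} = d_t * P):
d_0 = (P=1/4, Q=3/4)
  d_1[P] = 1/4*1/3 + 3/4*1/6 = 5/24
  d_1[Q] = 1/4*2/3 + 3/4*5/6 = 19/24
d_1 = (P=5/24, Q=19/24)
  d_2[P] = 5/24*1/3 + 19/24*1/6 = 29/144
  d_2[Q] = 5/24*2/3 + 19/24*5/6 = 115/144
d_2 = (P=29/144, Q=115/144)
  d_3[P] = 29/144*1/3 + 115/144*1/6 = 173/864
  d_3[Q] = 29/144*2/3 + 115/144*5/6 = 691/864
d_3 = (P=173/864, Q=691/864)

Answer: 173/864 691/864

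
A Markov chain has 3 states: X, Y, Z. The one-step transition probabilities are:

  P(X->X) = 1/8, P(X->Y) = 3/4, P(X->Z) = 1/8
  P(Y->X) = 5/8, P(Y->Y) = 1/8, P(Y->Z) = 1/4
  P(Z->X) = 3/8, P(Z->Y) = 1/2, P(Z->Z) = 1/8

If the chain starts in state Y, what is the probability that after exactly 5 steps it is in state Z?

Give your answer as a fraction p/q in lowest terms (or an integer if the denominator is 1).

Answer: 6107/32768

Derivation:
Computing P^5 by repeated multiplication:
P^1 =
  X: [1/8, 3/4, 1/8]
  Y: [5/8, 1/8, 1/4]
  Z: [3/8, 1/2, 1/8]
P^2 =
  X: [17/32, 1/4, 7/32]
  Y: [1/4, 39/64, 9/64]
  Z: [13/32, 13/32, 3/16]
P^3 =
  X: [39/128, 69/128, 5/32]
  Y: [119/256, 171/512, 103/512]
  Z: [3/8, 115/256, 45/256]
P^4 =
  X: [111/256, 383/1024, 197/1024]
  Y: [701/2048, 2011/4096, 683/4096]
  Z: [403/1024, 871/2048, 371/2048]
P^5 =
  X: [1475/4096, 3835/8192, 1407/8192]
  Y: [6753/16384, 13155/32768, 6107/32768]
  Z: [3137/8192, 7191/16384, 2919/16384]

(P^5)[Y -> Z] = 6107/32768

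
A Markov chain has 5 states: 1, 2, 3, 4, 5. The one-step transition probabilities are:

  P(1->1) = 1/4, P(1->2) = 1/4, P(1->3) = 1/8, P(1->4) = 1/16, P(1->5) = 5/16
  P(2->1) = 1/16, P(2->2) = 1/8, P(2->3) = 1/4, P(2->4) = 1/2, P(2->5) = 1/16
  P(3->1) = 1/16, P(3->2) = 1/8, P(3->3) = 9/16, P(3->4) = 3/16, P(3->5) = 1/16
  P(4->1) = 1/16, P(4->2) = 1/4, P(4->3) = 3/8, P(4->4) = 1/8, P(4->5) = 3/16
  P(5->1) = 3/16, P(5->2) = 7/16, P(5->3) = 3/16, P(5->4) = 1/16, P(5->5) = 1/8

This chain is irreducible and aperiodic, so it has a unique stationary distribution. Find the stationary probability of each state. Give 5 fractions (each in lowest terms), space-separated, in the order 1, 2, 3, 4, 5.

Answer: 1175/12316 9889/49264 4601/12316 10353/49264 2959/24632

Derivation:
The stationary distribution satisfies pi = pi * P, i.e.:
  pi_1 = 1/4*pi_1 + 1/16*pi_2 + 1/16*pi_3 + 1/16*pi_4 + 3/16*pi_5
  pi_2 = 1/4*pi_1 + 1/8*pi_2 + 1/8*pi_3 + 1/4*pi_4 + 7/16*pi_5
  pi_3 = 1/8*pi_1 + 1/4*pi_2 + 9/16*pi_3 + 3/8*pi_4 + 3/16*pi_5
  pi_4 = 1/16*pi_1 + 1/2*pi_2 + 3/16*pi_3 + 1/8*pi_4 + 1/16*pi_5
  pi_5 = 5/16*pi_1 + 1/16*pi_2 + 1/16*pi_3 + 3/16*pi_4 + 1/8*pi_5
with normalization: pi_1 + pi_2 + pi_3 + pi_4 + pi_5 = 1.

Using the first 4 balance equations plus normalization, the linear system A*pi = b is:
  [-3/4, 1/16, 1/16, 1/16, 3/16] . pi = 0
  [1/4, -7/8, 1/8, 1/4, 7/16] . pi = 0
  [1/8, 1/4, -7/16, 3/8, 3/16] . pi = 0
  [1/16, 1/2, 3/16, -7/8, 1/16] . pi = 0
  [1, 1, 1, 1, 1] . pi = 1

Solving yields:
  pi_1 = 1175/12316
  pi_2 = 9889/49264
  pi_3 = 4601/12316
  pi_4 = 10353/49264
  pi_5 = 2959/24632

Verification (pi * P):
  1175/12316*1/4 + 9889/49264*1/16 + 4601/12316*1/16 + 10353/49264*1/16 + 2959/24632*3/16 = 1175/12316 = pi_1  (ok)
  1175/12316*1/4 + 9889/49264*1/8 + 4601/12316*1/8 + 10353/49264*1/4 + 2959/24632*7/16 = 9889/49264 = pi_2  (ok)
  1175/12316*1/8 + 9889/49264*1/4 + 4601/12316*9/16 + 10353/49264*3/8 + 2959/24632*3/16 = 4601/12316 = pi_3  (ok)
  1175/12316*1/16 + 9889/49264*1/2 + 4601/12316*3/16 + 10353/49264*1/8 + 2959/24632*1/16 = 10353/49264 = pi_4  (ok)
  1175/12316*5/16 + 9889/49264*1/16 + 4601/12316*1/16 + 10353/49264*3/16 + 2959/24632*1/8 = 2959/24632 = pi_5  (ok)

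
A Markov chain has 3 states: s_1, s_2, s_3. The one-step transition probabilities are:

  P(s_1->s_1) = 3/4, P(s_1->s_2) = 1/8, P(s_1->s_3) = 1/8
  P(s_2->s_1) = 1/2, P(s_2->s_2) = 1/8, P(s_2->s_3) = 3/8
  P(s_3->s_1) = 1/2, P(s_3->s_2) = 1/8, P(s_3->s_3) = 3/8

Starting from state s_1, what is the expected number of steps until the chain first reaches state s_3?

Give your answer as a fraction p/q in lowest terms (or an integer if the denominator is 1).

Let h_i = expected steps to first reach s_3 from state i.
Boundary: h_s_3 = 0.
First-step equations for the other states:
  h_s_1 = 1 + 3/4*h_s_1 + 1/8*h_s_2 + 1/8*h_s_3
  h_s_2 = 1 + 1/2*h_s_1 + 1/8*h_s_2 + 3/8*h_s_3

Substituting h_s_3 = 0 and rearranging gives the linear system (I - Q) h = 1:
  [1/4, -1/8] . (h_s_1, h_s_2) = 1
  [-1/2, 7/8] . (h_s_1, h_s_2) = 1

Solving yields:
  h_s_1 = 32/5
  h_s_2 = 24/5

Starting state is s_1, so the expected hitting time is h_s_1 = 32/5.

Answer: 32/5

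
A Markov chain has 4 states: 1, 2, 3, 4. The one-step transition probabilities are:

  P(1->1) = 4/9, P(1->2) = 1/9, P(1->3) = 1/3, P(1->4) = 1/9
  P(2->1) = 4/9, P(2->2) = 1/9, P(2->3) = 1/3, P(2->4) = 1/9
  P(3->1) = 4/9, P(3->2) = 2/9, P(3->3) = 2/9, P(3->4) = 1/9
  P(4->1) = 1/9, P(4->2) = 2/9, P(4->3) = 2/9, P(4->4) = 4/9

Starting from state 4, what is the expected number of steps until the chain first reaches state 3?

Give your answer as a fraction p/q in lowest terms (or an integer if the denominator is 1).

Let h_i = expected steps to first reach 3 from state i.
Boundary: h_3 = 0.
First-step equations for the other states:
  h_1 = 1 + 4/9*h_1 + 1/9*h_2 + 1/3*h_3 + 1/9*h_4
  h_2 = 1 + 4/9*h_1 + 1/9*h_2 + 1/3*h_3 + 1/9*h_4
  h_4 = 1 + 1/9*h_1 + 2/9*h_2 + 2/9*h_3 + 4/9*h_4

Substituting h_3 = 0 and rearranging gives the linear system (I - Q) h = 1:
  [5/9, -1/9, -1/9] . (h_1, h_2, h_4) = 1
  [-4/9, 8/9, -1/9] . (h_1, h_2, h_4) = 1
  [-1/9, -2/9, 5/9] . (h_1, h_2, h_4) = 1

Solving yields:
  h_1 = 54/17
  h_2 = 54/17
  h_4 = 63/17

Starting state is 4, so the expected hitting time is h_4 = 63/17.

Answer: 63/17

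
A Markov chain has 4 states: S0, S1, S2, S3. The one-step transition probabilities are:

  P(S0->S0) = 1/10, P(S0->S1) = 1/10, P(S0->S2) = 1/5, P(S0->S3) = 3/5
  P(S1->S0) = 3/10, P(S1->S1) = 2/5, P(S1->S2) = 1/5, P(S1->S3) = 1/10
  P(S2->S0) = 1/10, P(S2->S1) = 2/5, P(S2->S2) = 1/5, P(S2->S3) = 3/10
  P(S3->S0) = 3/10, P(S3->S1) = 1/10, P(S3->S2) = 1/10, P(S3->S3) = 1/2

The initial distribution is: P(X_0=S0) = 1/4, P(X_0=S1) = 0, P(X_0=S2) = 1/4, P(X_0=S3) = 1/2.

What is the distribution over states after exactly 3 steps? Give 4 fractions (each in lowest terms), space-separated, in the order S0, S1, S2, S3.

Answer: 447/2000 41/200 79/500 827/2000

Derivation:
Propagating the distribution step by step (d_{t+1} = d_t * P):
d_0 = (S0=1/4, S1=0, S2=1/4, S3=1/2)
  d_1[S0] = 1/4*1/10 + 0*3/10 + 1/4*1/10 + 1/2*3/10 = 1/5
  d_1[S1] = 1/4*1/10 + 0*2/5 + 1/4*2/5 + 1/2*1/10 = 7/40
  d_1[S2] = 1/4*1/5 + 0*1/5 + 1/4*1/5 + 1/2*1/10 = 3/20
  d_1[S3] = 1/4*3/5 + 0*1/10 + 1/4*3/10 + 1/2*1/2 = 19/40
d_1 = (S0=1/5, S1=7/40, S2=3/20, S3=19/40)
  d_2[S0] = 1/5*1/10 + 7/40*3/10 + 3/20*1/10 + 19/40*3/10 = 23/100
  d_2[S1] = 1/5*1/10 + 7/40*2/5 + 3/20*2/5 + 19/40*1/10 = 79/400
  d_2[S2] = 1/5*1/5 + 7/40*1/5 + 3/20*1/5 + 19/40*1/10 = 61/400
  d_2[S3] = 1/5*3/5 + 7/40*1/10 + 3/20*3/10 + 19/40*1/2 = 21/50
d_2 = (S0=23/100, S1=79/400, S2=61/400, S3=21/50)
  d_3[S0] = 23/100*1/10 + 79/400*3/10 + 61/400*1/10 + 21/50*3/10 = 447/2000
  d_3[S1] = 23/100*1/10 + 79/400*2/5 + 61/400*2/5 + 21/50*1/10 = 41/200
  d_3[S2] = 23/100*1/5 + 79/400*1/5 + 61/400*1/5 + 21/50*1/10 = 79/500
  d_3[S3] = 23/100*3/5 + 79/400*1/10 + 61/400*3/10 + 21/50*1/2 = 827/2000
d_3 = (S0=447/2000, S1=41/200, S2=79/500, S3=827/2000)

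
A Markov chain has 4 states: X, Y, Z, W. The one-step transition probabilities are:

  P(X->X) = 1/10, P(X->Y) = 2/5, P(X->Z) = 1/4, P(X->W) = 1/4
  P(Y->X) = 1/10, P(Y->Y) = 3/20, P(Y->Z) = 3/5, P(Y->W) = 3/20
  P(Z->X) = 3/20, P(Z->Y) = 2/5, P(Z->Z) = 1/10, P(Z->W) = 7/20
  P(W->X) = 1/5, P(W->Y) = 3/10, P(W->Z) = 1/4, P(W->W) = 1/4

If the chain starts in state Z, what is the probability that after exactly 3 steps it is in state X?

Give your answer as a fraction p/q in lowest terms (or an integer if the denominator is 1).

Computing P^3 by repeated multiplication:
P^1 =
  X: [1/10, 2/5, 1/4, 1/4]
  Y: [1/10, 3/20, 3/5, 3/20]
  Z: [3/20, 2/5, 1/10, 7/20]
  W: [1/5, 3/10, 1/4, 1/4]
P^2 =
  X: [11/80, 11/40, 141/400, 47/200]
  Y: [29/200, 139/400, 17/80, 59/200]
  Z: [7/50, 53/200, 3/8, 11/50]
  W: [11/80, 3/10, 127/400, 49/200]
P^3 =
  X: [1129/8000, 1231/4000, 2347/8000, 1031/4000]
  Y: [1121/8000, 2269/8000, 1359/4000, 473/2000]
  Z: [563/4000, 1247/4000, 573/2000, 261/1000]
  W: [1123/8000, 601/2000, 2459/8000, 1007/4000]

(P^3)[Z -> X] = 563/4000

Answer: 563/4000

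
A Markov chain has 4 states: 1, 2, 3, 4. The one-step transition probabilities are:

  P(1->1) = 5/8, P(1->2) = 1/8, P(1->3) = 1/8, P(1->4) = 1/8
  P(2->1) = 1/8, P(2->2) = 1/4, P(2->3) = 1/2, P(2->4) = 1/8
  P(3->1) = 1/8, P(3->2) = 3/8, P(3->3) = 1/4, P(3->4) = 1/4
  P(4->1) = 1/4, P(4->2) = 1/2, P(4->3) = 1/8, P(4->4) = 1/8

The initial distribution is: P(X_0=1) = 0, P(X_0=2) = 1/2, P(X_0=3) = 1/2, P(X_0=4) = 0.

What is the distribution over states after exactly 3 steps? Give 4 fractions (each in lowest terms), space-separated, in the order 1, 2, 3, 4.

Propagating the distribution step by step (d_{t+1} = d_t * P):
d_0 = (1=0, 2=1/2, 3=1/2, 4=0)
  d_1[1] = 0*5/8 + 1/2*1/8 + 1/2*1/8 + 0*1/4 = 1/8
  d_1[2] = 0*1/8 + 1/2*1/4 + 1/2*3/8 + 0*1/2 = 5/16
  d_1[3] = 0*1/8 + 1/2*1/2 + 1/2*1/4 + 0*1/8 = 3/8
  d_1[4] = 0*1/8 + 1/2*1/8 + 1/2*1/4 + 0*1/8 = 3/16
d_1 = (1=1/8, 2=5/16, 3=3/8, 4=3/16)
  d_2[1] = 1/8*5/8 + 5/16*1/8 + 3/8*1/8 + 3/16*1/4 = 27/128
  d_2[2] = 1/8*1/8 + 5/16*1/4 + 3/8*3/8 + 3/16*1/2 = 21/64
  d_2[3] = 1/8*1/8 + 5/16*1/2 + 3/8*1/4 + 3/16*1/8 = 37/128
  d_2[4] = 1/8*1/8 + 5/16*1/8 + 3/8*1/4 + 3/16*1/8 = 11/64
d_2 = (1=27/128, 2=21/64, 3=37/128, 4=11/64)
  d_3[1] = 27/128*5/8 + 21/64*1/8 + 37/128*1/8 + 11/64*1/4 = 129/512
  d_3[2] = 27/128*1/8 + 21/64*1/4 + 37/128*3/8 + 11/64*1/2 = 155/512
  d_3[3] = 27/128*1/8 + 21/64*1/2 + 37/128*1/4 + 11/64*1/8 = 291/1024
  d_3[4] = 27/128*1/8 + 21/64*1/8 + 37/128*1/4 + 11/64*1/8 = 165/1024
d_3 = (1=129/512, 2=155/512, 3=291/1024, 4=165/1024)

Answer: 129/512 155/512 291/1024 165/1024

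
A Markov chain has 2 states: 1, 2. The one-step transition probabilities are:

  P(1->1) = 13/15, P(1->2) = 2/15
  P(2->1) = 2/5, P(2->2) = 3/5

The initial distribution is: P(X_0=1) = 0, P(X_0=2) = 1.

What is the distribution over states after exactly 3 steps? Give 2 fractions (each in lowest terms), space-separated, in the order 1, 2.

Propagating the distribution step by step (d_{t+1} = d_t * P):
d_0 = (1=0, 2=1)
  d_1[1] = 0*13/15 + 1*2/5 = 2/5
  d_1[2] = 0*2/15 + 1*3/5 = 3/5
d_1 = (1=2/5, 2=3/5)
  d_2[1] = 2/5*13/15 + 3/5*2/5 = 44/75
  d_2[2] = 2/5*2/15 + 3/5*3/5 = 31/75
d_2 = (1=44/75, 2=31/75)
  d_3[1] = 44/75*13/15 + 31/75*2/5 = 758/1125
  d_3[2] = 44/75*2/15 + 31/75*3/5 = 367/1125
d_3 = (1=758/1125, 2=367/1125)

Answer: 758/1125 367/1125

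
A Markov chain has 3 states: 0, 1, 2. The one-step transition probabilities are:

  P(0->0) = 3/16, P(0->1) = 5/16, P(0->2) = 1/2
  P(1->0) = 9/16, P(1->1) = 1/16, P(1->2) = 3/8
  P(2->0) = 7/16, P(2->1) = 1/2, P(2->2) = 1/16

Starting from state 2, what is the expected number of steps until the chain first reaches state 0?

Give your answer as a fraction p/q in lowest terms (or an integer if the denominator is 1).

Let h_i = expected steps to first reach 0 from state i.
Boundary: h_0 = 0.
First-step equations for the other states:
  h_1 = 1 + 9/16*h_0 + 1/16*h_1 + 3/8*h_2
  h_2 = 1 + 7/16*h_0 + 1/2*h_1 + 1/16*h_2

Substituting h_0 = 0 and rearranging gives the linear system (I - Q) h = 1:
  [15/16, -3/8] . (h_1, h_2) = 1
  [-1/2, 15/16] . (h_1, h_2) = 1

Solving yields:
  h_1 = 112/59
  h_2 = 368/177

Starting state is 2, so the expected hitting time is h_2 = 368/177.

Answer: 368/177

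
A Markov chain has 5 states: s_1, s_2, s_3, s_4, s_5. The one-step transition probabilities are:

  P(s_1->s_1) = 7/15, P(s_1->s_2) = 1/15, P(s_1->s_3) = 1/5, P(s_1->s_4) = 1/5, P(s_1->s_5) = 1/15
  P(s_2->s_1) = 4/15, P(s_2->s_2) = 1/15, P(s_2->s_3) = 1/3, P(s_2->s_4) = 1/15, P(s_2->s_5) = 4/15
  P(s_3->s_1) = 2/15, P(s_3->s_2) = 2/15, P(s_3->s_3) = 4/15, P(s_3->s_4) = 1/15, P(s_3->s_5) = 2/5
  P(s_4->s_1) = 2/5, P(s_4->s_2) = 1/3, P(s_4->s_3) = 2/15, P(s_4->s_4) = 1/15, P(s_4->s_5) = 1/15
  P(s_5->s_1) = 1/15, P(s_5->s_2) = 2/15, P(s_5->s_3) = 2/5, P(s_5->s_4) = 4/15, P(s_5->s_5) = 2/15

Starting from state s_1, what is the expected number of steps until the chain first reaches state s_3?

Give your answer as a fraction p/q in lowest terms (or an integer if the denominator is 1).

Answer: 7755/1736

Derivation:
Let h_i = expected steps to first reach s_3 from state i.
Boundary: h_s_3 = 0.
First-step equations for the other states:
  h_s_1 = 1 + 7/15*h_s_1 + 1/15*h_s_2 + 1/5*h_s_3 + 1/5*h_s_4 + 1/15*h_s_5
  h_s_2 = 1 + 4/15*h_s_1 + 1/15*h_s_2 + 1/3*h_s_3 + 1/15*h_s_4 + 4/15*h_s_5
  h_s_4 = 1 + 2/5*h_s_1 + 1/3*h_s_2 + 2/15*h_s_3 + 1/15*h_s_4 + 1/15*h_s_5
  h_s_5 = 1 + 1/15*h_s_1 + 2/15*h_s_2 + 2/5*h_s_3 + 4/15*h_s_4 + 2/15*h_s_5

Substituting h_s_3 = 0 and rearranging gives the linear system (I - Q) h = 1:
  [8/15, -1/15, -1/5, -1/15] . (h_s_1, h_s_2, h_s_4, h_s_5) = 1
  [-4/15, 14/15, -1/15, -4/15] . (h_s_1, h_s_2, h_s_4, h_s_5) = 1
  [-2/5, -1/3, 14/15, -1/15] . (h_s_1, h_s_2, h_s_4, h_s_5) = 1
  [-1/15, -2/15, -4/15, 13/15] . (h_s_1, h_s_2, h_s_4, h_s_5) = 1

Solving yields:
  h_s_1 = 7755/1736
  h_s_2 = 44475/12152
  h_s_4 = 27585/6076
  h_s_5 = 42015/12152

Starting state is s_1, so the expected hitting time is h_s_1 = 7755/1736.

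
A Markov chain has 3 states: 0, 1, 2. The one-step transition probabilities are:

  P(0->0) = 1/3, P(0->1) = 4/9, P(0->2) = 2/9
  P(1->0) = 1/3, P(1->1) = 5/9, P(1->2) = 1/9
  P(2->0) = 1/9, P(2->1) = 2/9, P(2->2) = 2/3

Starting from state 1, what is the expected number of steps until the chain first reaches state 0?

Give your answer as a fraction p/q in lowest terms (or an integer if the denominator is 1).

Let h_i = expected steps to first reach 0 from state i.
Boundary: h_0 = 0.
First-step equations for the other states:
  h_1 = 1 + 1/3*h_0 + 5/9*h_1 + 1/9*h_2
  h_2 = 1 + 1/9*h_0 + 2/9*h_1 + 2/3*h_2

Substituting h_0 = 0 and rearranging gives the linear system (I - Q) h = 1:
  [4/9, -1/9] . (h_1, h_2) = 1
  [-2/9, 1/3] . (h_1, h_2) = 1

Solving yields:
  h_1 = 18/5
  h_2 = 27/5

Starting state is 1, so the expected hitting time is h_1 = 18/5.

Answer: 18/5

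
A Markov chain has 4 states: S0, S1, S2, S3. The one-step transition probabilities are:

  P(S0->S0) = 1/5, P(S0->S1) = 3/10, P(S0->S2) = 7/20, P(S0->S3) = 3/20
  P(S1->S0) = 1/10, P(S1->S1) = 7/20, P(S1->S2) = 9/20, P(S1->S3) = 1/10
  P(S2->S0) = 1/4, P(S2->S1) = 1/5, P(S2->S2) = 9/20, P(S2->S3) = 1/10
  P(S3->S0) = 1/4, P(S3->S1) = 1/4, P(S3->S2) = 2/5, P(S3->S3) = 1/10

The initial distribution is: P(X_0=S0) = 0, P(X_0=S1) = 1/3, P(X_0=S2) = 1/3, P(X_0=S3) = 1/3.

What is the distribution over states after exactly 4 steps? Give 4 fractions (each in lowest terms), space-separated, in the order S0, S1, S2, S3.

Propagating the distribution step by step (d_{t+1} = d_t * P):
d_0 = (S0=0, S1=1/3, S2=1/3, S3=1/3)
  d_1[S0] = 0*1/5 + 1/3*1/10 + 1/3*1/4 + 1/3*1/4 = 1/5
  d_1[S1] = 0*3/10 + 1/3*7/20 + 1/3*1/5 + 1/3*1/4 = 4/15
  d_1[S2] = 0*7/20 + 1/3*9/20 + 1/3*9/20 + 1/3*2/5 = 13/30
  d_1[S3] = 0*3/20 + 1/3*1/10 + 1/3*1/10 + 1/3*1/10 = 1/10
d_1 = (S0=1/5, S1=4/15, S2=13/30, S3=1/10)
  d_2[S0] = 1/5*1/5 + 4/15*1/10 + 13/30*1/4 + 1/10*1/4 = 1/5
  d_2[S1] = 1/5*3/10 + 4/15*7/20 + 13/30*1/5 + 1/10*1/4 = 53/200
  d_2[S2] = 1/5*7/20 + 4/15*9/20 + 13/30*9/20 + 1/10*2/5 = 17/40
  d_2[S3] = 1/5*3/20 + 4/15*1/10 + 13/30*1/10 + 1/10*1/10 = 11/100
d_2 = (S0=1/5, S1=53/200, S2=17/40, S3=11/100)
  d_3[S0] = 1/5*1/5 + 53/200*1/10 + 17/40*1/4 + 11/100*1/4 = 801/4000
  d_3[S1] = 1/5*3/10 + 53/200*7/20 + 17/40*1/5 + 11/100*1/4 = 1061/4000
  d_3[S2] = 1/5*7/20 + 53/200*9/20 + 17/40*9/20 + 11/100*2/5 = 849/2000
  d_3[S3] = 1/5*3/20 + 53/200*1/10 + 17/40*1/10 + 11/100*1/10 = 11/100
d_3 = (S0=801/4000, S1=1061/4000, S2=849/2000, S3=11/100)
  d_4[S0] = 801/4000*1/5 + 1061/4000*1/10 + 849/2000*1/4 + 11/100*1/4 = 1001/5000
  d_4[S1] = 801/4000*3/10 + 1061/4000*7/20 + 849/2000*1/5 + 11/100*1/4 = 849/3200
  d_4[S2] = 801/4000*7/20 + 1061/4000*9/20 + 849/2000*9/20 + 11/100*2/5 = 16979/40000
  d_4[S3] = 801/4000*3/20 + 1061/4000*1/10 + 849/2000*1/10 + 11/100*1/10 = 8801/80000
d_4 = (S0=1001/5000, S1=849/3200, S2=16979/40000, S3=8801/80000)

Answer: 1001/5000 849/3200 16979/40000 8801/80000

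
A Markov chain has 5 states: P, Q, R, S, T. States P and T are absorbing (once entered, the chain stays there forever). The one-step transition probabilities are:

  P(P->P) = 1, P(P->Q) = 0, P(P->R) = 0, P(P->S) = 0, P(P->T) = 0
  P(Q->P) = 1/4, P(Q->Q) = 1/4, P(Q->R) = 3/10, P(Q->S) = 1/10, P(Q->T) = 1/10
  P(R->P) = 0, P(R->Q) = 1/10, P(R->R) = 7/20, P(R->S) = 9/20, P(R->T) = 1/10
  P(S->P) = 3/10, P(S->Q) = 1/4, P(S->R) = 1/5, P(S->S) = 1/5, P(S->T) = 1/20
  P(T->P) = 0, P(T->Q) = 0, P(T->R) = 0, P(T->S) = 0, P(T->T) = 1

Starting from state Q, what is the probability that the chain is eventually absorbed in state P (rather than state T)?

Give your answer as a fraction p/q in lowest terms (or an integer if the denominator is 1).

Let a_i = P(absorbed in P | start in state i).
Boundary conditions: a_P = 1, a_T = 0.
For each transient state i, a_i = sum_j P(i->j) * a_j:
  a_Q = 1/4*a_P + 1/4*a_Q + 3/10*a_R + 1/10*a_S + 1/10*a_T
  a_R = 0*a_P + 1/10*a_Q + 7/20*a_R + 9/20*a_S + 1/10*a_T
  a_S = 3/10*a_P + 1/4*a_Q + 1/5*a_R + 1/5*a_S + 1/20*a_T

Substituting a_P = 1 and a_T = 0, rearrange to (I - Q) a = r where r[i] = P(i -> P):
  [3/4, -3/10, -1/10] . (a_Q, a_R, a_S) = 1/4
  [-1/10, 13/20, -9/20] . (a_Q, a_R, a_S) = 0
  [-1/4, -1/5, 4/5] . (a_Q, a_R, a_S) = 3/10

Solving yields:
  a_Q = 335/493
  a_R = 1219/1972
  a_S = 1463/1972

Starting state is Q, so the absorption probability is a_Q = 335/493.

Answer: 335/493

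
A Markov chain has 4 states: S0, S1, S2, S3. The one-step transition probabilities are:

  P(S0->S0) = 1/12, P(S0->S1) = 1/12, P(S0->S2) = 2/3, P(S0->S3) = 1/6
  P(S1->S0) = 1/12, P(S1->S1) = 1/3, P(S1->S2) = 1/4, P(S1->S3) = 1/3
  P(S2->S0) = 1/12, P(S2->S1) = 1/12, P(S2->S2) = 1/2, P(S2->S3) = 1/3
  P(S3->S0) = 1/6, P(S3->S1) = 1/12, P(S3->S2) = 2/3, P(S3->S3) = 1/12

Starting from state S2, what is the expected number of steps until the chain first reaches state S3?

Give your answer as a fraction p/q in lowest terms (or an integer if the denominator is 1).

Let h_i = expected steps to first reach S3 from state i.
Boundary: h_S3 = 0.
First-step equations for the other states:
  h_S0 = 1 + 1/12*h_S0 + 1/12*h_S1 + 2/3*h_S2 + 1/6*h_S3
  h_S1 = 1 + 1/12*h_S0 + 1/3*h_S1 + 1/4*h_S2 + 1/3*h_S3
  h_S2 = 1 + 1/12*h_S0 + 1/12*h_S1 + 1/2*h_S2 + 1/3*h_S3

Substituting h_S3 = 0 and rearranging gives the linear system (I - Q) h = 1:
  [11/12, -1/12, -2/3] . (h_S0, h_S1, h_S2) = 1
  [-1/12, 2/3, -1/4] . (h_S0, h_S1, h_S2) = 1
  [-1/12, -1/12, 1/2] . (h_S0, h_S1, h_S2) = 1

Solving yields:
  h_S0 = 84/23
  h_S1 = 72/23
  h_S2 = 72/23

Starting state is S2, so the expected hitting time is h_S2 = 72/23.

Answer: 72/23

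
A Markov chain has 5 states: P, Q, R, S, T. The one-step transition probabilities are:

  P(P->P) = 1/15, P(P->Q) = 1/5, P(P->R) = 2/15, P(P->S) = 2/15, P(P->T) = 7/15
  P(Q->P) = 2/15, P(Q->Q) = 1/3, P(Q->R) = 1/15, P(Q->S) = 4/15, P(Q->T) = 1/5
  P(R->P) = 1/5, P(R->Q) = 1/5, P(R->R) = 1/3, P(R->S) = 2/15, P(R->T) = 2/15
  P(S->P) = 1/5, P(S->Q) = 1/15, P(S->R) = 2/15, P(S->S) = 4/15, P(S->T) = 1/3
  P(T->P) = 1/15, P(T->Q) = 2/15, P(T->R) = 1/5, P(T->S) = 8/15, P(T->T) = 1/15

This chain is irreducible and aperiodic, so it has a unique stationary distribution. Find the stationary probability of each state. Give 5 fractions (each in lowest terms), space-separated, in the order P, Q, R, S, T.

Answer: 2097/15070 1525/9042 707/4110 6494/22605 10529/45210

Derivation:
The stationary distribution satisfies pi = pi * P, i.e.:
  pi_P = 1/15*pi_P + 2/15*pi_Q + 1/5*pi_R + 1/5*pi_S + 1/15*pi_T
  pi_Q = 1/5*pi_P + 1/3*pi_Q + 1/5*pi_R + 1/15*pi_S + 2/15*pi_T
  pi_R = 2/15*pi_P + 1/15*pi_Q + 1/3*pi_R + 2/15*pi_S + 1/5*pi_T
  pi_S = 2/15*pi_P + 4/15*pi_Q + 2/15*pi_R + 4/15*pi_S + 8/15*pi_T
  pi_T = 7/15*pi_P + 1/5*pi_Q + 2/15*pi_R + 1/3*pi_S + 1/15*pi_T
with normalization: pi_P + pi_Q + pi_R + pi_S + pi_T = 1.

Using the first 4 balance equations plus normalization, the linear system A*pi = b is:
  [-14/15, 2/15, 1/5, 1/5, 1/15] . pi = 0
  [1/5, -2/3, 1/5, 1/15, 2/15] . pi = 0
  [2/15, 1/15, -2/3, 2/15, 1/5] . pi = 0
  [2/15, 4/15, 2/15, -11/15, 8/15] . pi = 0
  [1, 1, 1, 1, 1] . pi = 1

Solving yields:
  pi_P = 2097/15070
  pi_Q = 1525/9042
  pi_R = 707/4110
  pi_S = 6494/22605
  pi_T = 10529/45210

Verification (pi * P):
  2097/15070*1/15 + 1525/9042*2/15 + 707/4110*1/5 + 6494/22605*1/5 + 10529/45210*1/15 = 2097/15070 = pi_P  (ok)
  2097/15070*1/5 + 1525/9042*1/3 + 707/4110*1/5 + 6494/22605*1/15 + 10529/45210*2/15 = 1525/9042 = pi_Q  (ok)
  2097/15070*2/15 + 1525/9042*1/15 + 707/4110*1/3 + 6494/22605*2/15 + 10529/45210*1/5 = 707/4110 = pi_R  (ok)
  2097/15070*2/15 + 1525/9042*4/15 + 707/4110*2/15 + 6494/22605*4/15 + 10529/45210*8/15 = 6494/22605 = pi_S  (ok)
  2097/15070*7/15 + 1525/9042*1/5 + 707/4110*2/15 + 6494/22605*1/3 + 10529/45210*1/15 = 10529/45210 = pi_T  (ok)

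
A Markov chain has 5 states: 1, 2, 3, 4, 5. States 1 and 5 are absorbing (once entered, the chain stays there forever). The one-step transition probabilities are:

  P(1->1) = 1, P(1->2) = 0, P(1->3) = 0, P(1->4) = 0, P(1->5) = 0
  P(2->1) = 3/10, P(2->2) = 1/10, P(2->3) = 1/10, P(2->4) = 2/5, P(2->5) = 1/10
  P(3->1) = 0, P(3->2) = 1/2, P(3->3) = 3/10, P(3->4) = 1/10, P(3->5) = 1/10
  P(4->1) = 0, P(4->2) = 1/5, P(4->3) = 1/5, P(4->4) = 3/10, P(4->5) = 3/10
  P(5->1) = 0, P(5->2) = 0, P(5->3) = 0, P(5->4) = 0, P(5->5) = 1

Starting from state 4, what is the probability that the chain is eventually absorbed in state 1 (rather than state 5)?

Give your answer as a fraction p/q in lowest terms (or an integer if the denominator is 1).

Answer: 36/145

Derivation:
Let a_i = P(absorbed in 1 | start in state i).
Boundary conditions: a_1 = 1, a_5 = 0.
For each transient state i, a_i = sum_j P(i->j) * a_j:
  a_2 = 3/10*a_1 + 1/10*a_2 + 1/10*a_3 + 2/5*a_4 + 1/10*a_5
  a_3 = 0*a_1 + 1/2*a_2 + 3/10*a_3 + 1/10*a_4 + 1/10*a_5
  a_4 = 0*a_1 + 1/5*a_2 + 1/5*a_3 + 3/10*a_4 + 3/10*a_5

Substituting a_1 = 1 and a_5 = 0, rearrange to (I - Q) a = r where r[i] = P(i -> 1):
  [9/10, -1/10, -2/5] . (a_2, a_3, a_4) = 3/10
  [-1/2, 7/10, -1/10] . (a_2, a_3, a_4) = 0
  [-1/5, -1/5, 7/10] . (a_2, a_3, a_4) = 0

Solving yields:
  a_2 = 141/290
  a_3 = 111/290
  a_4 = 36/145

Starting state is 4, so the absorption probability is a_4 = 36/145.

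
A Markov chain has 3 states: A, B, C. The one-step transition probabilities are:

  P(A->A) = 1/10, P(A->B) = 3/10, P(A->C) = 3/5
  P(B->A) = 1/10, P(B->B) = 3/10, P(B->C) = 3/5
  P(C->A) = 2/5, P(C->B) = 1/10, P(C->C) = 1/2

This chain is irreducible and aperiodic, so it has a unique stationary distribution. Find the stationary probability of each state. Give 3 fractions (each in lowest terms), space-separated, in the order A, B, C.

Answer: 29/110 21/110 6/11

Derivation:
The stationary distribution satisfies pi = pi * P, i.e.:
  pi_A = 1/10*pi_A + 1/10*pi_B + 2/5*pi_C
  pi_B = 3/10*pi_A + 3/10*pi_B + 1/10*pi_C
  pi_C = 3/5*pi_A + 3/5*pi_B + 1/2*pi_C
with normalization: pi_A + pi_B + pi_C = 1.

Using the first 2 balance equations plus normalization, the linear system A*pi = b is:
  [-9/10, 1/10, 2/5] . pi = 0
  [3/10, -7/10, 1/10] . pi = 0
  [1, 1, 1] . pi = 1

Solving yields:
  pi_A = 29/110
  pi_B = 21/110
  pi_C = 6/11

Verification (pi * P):
  29/110*1/10 + 21/110*1/10 + 6/11*2/5 = 29/110 = pi_A  (ok)
  29/110*3/10 + 21/110*3/10 + 6/11*1/10 = 21/110 = pi_B  (ok)
  29/110*3/5 + 21/110*3/5 + 6/11*1/2 = 6/11 = pi_C  (ok)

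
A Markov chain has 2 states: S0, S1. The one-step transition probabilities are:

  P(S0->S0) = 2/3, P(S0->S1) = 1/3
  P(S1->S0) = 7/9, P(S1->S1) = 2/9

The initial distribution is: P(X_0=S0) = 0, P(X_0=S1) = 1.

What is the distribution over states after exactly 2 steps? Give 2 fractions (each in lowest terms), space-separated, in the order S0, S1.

Propagating the distribution step by step (d_{t+1} = d_t * P):
d_0 = (S0=0, S1=1)
  d_1[S0] = 0*2/3 + 1*7/9 = 7/9
  d_1[S1] = 0*1/3 + 1*2/9 = 2/9
d_1 = (S0=7/9, S1=2/9)
  d_2[S0] = 7/9*2/3 + 2/9*7/9 = 56/81
  d_2[S1] = 7/9*1/3 + 2/9*2/9 = 25/81
d_2 = (S0=56/81, S1=25/81)

Answer: 56/81 25/81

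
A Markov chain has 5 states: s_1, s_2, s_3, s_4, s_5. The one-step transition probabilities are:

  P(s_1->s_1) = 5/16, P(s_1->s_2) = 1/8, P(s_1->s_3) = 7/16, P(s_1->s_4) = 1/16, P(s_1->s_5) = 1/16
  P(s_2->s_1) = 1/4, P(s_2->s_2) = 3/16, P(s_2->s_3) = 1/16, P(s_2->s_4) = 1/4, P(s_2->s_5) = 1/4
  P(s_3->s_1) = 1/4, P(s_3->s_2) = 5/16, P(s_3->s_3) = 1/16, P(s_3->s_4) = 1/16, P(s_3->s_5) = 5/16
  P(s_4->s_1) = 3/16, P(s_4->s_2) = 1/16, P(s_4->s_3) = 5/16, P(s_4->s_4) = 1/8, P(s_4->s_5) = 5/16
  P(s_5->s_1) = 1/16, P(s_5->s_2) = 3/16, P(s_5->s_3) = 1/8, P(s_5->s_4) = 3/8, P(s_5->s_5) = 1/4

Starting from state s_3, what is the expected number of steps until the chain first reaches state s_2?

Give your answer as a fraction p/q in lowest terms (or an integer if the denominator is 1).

Let h_i = expected steps to first reach s_2 from state i.
Boundary: h_s_2 = 0.
First-step equations for the other states:
  h_s_1 = 1 + 5/16*h_s_1 + 1/8*h_s_2 + 7/16*h_s_3 + 1/16*h_s_4 + 1/16*h_s_5
  h_s_3 = 1 + 1/4*h_s_1 + 5/16*h_s_2 + 1/16*h_s_3 + 1/16*h_s_4 + 5/16*h_s_5
  h_s_4 = 1 + 3/16*h_s_1 + 1/16*h_s_2 + 5/16*h_s_3 + 1/8*h_s_4 + 5/16*h_s_5
  h_s_5 = 1 + 1/16*h_s_1 + 3/16*h_s_2 + 1/8*h_s_3 + 3/8*h_s_4 + 1/4*h_s_5

Substituting h_s_2 = 0 and rearranging gives the linear system (I - Q) h = 1:
  [11/16, -7/16, -1/16, -1/16] . (h_s_1, h_s_3, h_s_4, h_s_5) = 1
  [-1/4, 15/16, -1/16, -5/16] . (h_s_1, h_s_3, h_s_4, h_s_5) = 1
  [-3/16, -5/16, 7/8, -5/16] . (h_s_1, h_s_3, h_s_4, h_s_5) = 1
  [-1/16, -1/8, -3/8, 3/4] . (h_s_1, h_s_3, h_s_4, h_s_5) = 1

Solving yields:
  h_s_1 = 2095/373
  h_s_3 = 3625/746
  h_s_4 = 2277/373
  h_s_5 = 4225/746

Starting state is s_3, so the expected hitting time is h_s_3 = 3625/746.

Answer: 3625/746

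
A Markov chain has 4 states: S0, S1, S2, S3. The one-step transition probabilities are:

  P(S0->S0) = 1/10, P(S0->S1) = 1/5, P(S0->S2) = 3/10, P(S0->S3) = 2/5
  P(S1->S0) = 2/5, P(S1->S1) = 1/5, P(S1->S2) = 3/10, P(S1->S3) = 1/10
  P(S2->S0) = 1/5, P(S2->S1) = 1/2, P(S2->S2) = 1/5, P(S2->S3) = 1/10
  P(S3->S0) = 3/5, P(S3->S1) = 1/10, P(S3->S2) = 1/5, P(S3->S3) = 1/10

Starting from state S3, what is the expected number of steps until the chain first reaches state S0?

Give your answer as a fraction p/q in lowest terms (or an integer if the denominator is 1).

Answer: 215/101

Derivation:
Let h_i = expected steps to first reach S0 from state i.
Boundary: h_S0 = 0.
First-step equations for the other states:
  h_S1 = 1 + 2/5*h_S0 + 1/5*h_S1 + 3/10*h_S2 + 1/10*h_S3
  h_S2 = 1 + 1/5*h_S0 + 1/2*h_S1 + 1/5*h_S2 + 1/10*h_S3
  h_S3 = 1 + 3/5*h_S0 + 1/10*h_S1 + 1/5*h_S2 + 1/10*h_S3

Substituting h_S0 = 0 and rearranging gives the linear system (I - Q) h = 1:
  [4/5, -3/10, -1/10] . (h_S1, h_S2, h_S3) = 1
  [-1/2, 4/5, -1/10] . (h_S1, h_S2, h_S3) = 1
  [-1/10, -1/5, 9/10] . (h_S1, h_S2, h_S3) = 1

Solving yields:
  h_S1 = 275/101
  h_S2 = 325/101
  h_S3 = 215/101

Starting state is S3, so the expected hitting time is h_S3 = 215/101.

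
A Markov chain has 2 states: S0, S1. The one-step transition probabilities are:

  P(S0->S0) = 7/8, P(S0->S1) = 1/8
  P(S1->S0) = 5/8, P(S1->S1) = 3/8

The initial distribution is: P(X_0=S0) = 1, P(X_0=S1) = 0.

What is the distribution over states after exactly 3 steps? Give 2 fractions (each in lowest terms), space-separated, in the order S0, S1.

Propagating the distribution step by step (d_{t+1} = d_t * P):
d_0 = (S0=1, S1=0)
  d_1[S0] = 1*7/8 + 0*5/8 = 7/8
  d_1[S1] = 1*1/8 + 0*3/8 = 1/8
d_1 = (S0=7/8, S1=1/8)
  d_2[S0] = 7/8*7/8 + 1/8*5/8 = 27/32
  d_2[S1] = 7/8*1/8 + 1/8*3/8 = 5/32
d_2 = (S0=27/32, S1=5/32)
  d_3[S0] = 27/32*7/8 + 5/32*5/8 = 107/128
  d_3[S1] = 27/32*1/8 + 5/32*3/8 = 21/128
d_3 = (S0=107/128, S1=21/128)

Answer: 107/128 21/128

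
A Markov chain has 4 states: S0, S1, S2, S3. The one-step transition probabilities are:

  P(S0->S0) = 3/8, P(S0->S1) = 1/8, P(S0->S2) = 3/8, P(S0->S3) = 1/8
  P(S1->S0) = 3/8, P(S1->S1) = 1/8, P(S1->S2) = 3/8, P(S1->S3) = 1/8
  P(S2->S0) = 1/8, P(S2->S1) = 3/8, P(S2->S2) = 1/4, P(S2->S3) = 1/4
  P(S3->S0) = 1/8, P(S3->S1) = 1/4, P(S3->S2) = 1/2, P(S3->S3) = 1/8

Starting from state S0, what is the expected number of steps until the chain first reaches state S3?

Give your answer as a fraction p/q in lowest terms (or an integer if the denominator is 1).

Let h_i = expected steps to first reach S3 from state i.
Boundary: h_S3 = 0.
First-step equations for the other states:
  h_S0 = 1 + 3/8*h_S0 + 1/8*h_S1 + 3/8*h_S2 + 1/8*h_S3
  h_S1 = 1 + 3/8*h_S0 + 1/8*h_S1 + 3/8*h_S2 + 1/8*h_S3
  h_S2 = 1 + 1/8*h_S0 + 3/8*h_S1 + 1/4*h_S2 + 1/4*h_S3

Substituting h_S3 = 0 and rearranging gives the linear system (I - Q) h = 1:
  [5/8, -1/8, -3/8] . (h_S0, h_S1, h_S2) = 1
  [-3/8, 7/8, -3/8] . (h_S0, h_S1, h_S2) = 1
  [-1/8, -3/8, 3/4] . (h_S0, h_S1, h_S2) = 1

Solving yields:
  h_S0 = 6
  h_S1 = 6
  h_S2 = 16/3

Starting state is S0, so the expected hitting time is h_S0 = 6.

Answer: 6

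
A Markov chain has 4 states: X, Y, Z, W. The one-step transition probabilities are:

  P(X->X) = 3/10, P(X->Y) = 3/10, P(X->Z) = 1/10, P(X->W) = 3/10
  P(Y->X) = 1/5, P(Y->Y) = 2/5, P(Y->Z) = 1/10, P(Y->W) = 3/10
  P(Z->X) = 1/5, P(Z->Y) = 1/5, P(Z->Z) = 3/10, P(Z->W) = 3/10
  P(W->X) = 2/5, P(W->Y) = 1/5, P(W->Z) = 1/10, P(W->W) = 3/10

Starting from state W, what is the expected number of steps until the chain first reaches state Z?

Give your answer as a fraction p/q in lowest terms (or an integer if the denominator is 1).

Answer: 10

Derivation:
Let h_i = expected steps to first reach Z from state i.
Boundary: h_Z = 0.
First-step equations for the other states:
  h_X = 1 + 3/10*h_X + 3/10*h_Y + 1/10*h_Z + 3/10*h_W
  h_Y = 1 + 1/5*h_X + 2/5*h_Y + 1/10*h_Z + 3/10*h_W
  h_W = 1 + 2/5*h_X + 1/5*h_Y + 1/10*h_Z + 3/10*h_W

Substituting h_Z = 0 and rearranging gives the linear system (I - Q) h = 1:
  [7/10, -3/10, -3/10] . (h_X, h_Y, h_W) = 1
  [-1/5, 3/5, -3/10] . (h_X, h_Y, h_W) = 1
  [-2/5, -1/5, 7/10] . (h_X, h_Y, h_W) = 1

Solving yields:
  h_X = 10
  h_Y = 10
  h_W = 10

Starting state is W, so the expected hitting time is h_W = 10.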